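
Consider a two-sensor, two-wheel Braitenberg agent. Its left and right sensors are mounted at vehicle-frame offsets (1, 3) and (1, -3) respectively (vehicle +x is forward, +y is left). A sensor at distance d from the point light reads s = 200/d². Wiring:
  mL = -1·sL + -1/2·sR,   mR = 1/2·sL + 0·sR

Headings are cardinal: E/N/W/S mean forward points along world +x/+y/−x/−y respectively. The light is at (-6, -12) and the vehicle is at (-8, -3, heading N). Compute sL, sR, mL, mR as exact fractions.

8/5 200/101 -1308/505 4/5

left sensor world pos  = (-11, -2); dL² = 125
right sensor world pos = (-5, -2); dR² = 101
sL = 200/125 = 8/5
sR = 200/101 = 200/101
mL = -1·sL + -1/2·sR = -1308/505
mR = 1/2·sL + 0·sR = 4/5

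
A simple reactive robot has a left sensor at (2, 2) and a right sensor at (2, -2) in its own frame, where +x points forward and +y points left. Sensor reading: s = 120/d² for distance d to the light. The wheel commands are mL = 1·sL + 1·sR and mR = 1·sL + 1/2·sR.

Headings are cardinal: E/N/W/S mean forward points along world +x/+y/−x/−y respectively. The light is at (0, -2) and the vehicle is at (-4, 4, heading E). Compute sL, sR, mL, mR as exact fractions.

30/17 6 132/17 81/17

left sensor world pos  = (-2, 6); dL² = 68
right sensor world pos = (-2, 2); dR² = 20
sL = 120/68 = 30/17
sR = 120/20 = 6
mL = 1·sL + 1·sR = 132/17
mR = 1·sL + 1/2·sR = 81/17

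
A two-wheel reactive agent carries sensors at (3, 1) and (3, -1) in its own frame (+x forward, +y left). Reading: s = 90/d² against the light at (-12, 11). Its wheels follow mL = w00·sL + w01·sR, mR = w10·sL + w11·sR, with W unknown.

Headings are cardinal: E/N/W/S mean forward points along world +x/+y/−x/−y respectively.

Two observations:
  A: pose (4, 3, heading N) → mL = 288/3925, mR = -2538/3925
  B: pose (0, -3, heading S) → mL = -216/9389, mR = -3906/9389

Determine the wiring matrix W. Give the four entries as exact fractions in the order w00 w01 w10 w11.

obs A: pose=(4,3,N) → sL=9/25, sR=45/157, mL=288/3925, mR=-2538/3925
obs B: pose=(0,-3,S) → sL=45/229, sR=9/41, mL=-216/9389, mR=-3906/9389
sensor matrix S = [[9/25, 45/157], [45/229, 9/41]]; det S = 836568/36851825
solve [mL_A; mL_B] = S·[w00; w01] and [mR_A; mR_B] = S·[w10; w11]:
  w00 = 1, w01 = -1, w10 = -1, w11 = -1

1 -1 -1 -1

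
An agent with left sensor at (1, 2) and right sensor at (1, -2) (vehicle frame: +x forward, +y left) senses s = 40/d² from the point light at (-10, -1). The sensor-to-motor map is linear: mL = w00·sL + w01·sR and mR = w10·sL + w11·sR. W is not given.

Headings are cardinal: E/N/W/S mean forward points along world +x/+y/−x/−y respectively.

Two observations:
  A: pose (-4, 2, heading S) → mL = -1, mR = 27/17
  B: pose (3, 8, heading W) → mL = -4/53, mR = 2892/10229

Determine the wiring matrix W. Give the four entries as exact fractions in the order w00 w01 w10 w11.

0 -1/2 1 1/2

obs A: pose=(-4,2,S) → sL=10/17, sR=2, mL=-1, mR=27/17
obs B: pose=(3,8,W) → sL=40/193, sR=8/53, mL=-4/53, mR=2892/10229
sensor matrix S = [[10/17, 2], [40/193, 8/53]]; det S = -56640/173893
solve [mL_A; mL_B] = S·[w00; w01] and [mR_A; mR_B] = S·[w10; w11]:
  w00 = 0, w01 = -1/2, w10 = 1, w11 = 1/2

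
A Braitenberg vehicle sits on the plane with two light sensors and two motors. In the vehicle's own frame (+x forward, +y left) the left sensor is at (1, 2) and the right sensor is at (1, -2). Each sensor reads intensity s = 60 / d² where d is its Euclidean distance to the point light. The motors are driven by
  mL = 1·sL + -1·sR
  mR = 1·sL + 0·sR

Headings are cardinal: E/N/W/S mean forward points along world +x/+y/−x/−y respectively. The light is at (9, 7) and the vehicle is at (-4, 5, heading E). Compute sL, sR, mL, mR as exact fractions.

5/12 3/8 1/24 5/12

left sensor world pos  = (-3, 7); dL² = 144
right sensor world pos = (-3, 3); dR² = 160
sL = 60/144 = 5/12
sR = 60/160 = 3/8
mL = 1·sL + -1·sR = 1/24
mR = 1·sL + 0·sR = 5/12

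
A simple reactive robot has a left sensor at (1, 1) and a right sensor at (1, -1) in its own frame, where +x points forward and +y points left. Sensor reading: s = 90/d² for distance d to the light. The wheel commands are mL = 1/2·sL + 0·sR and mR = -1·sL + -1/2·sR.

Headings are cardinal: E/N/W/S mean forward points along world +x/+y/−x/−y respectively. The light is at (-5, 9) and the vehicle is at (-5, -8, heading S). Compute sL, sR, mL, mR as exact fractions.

18/65 18/65 9/65 -27/65

left sensor world pos  = (-4, -9); dL² = 325
right sensor world pos = (-6, -9); dR² = 325
sL = 90/325 = 18/65
sR = 90/325 = 18/65
mL = 1/2·sL + 0·sR = 9/65
mR = -1·sL + -1/2·sR = -27/65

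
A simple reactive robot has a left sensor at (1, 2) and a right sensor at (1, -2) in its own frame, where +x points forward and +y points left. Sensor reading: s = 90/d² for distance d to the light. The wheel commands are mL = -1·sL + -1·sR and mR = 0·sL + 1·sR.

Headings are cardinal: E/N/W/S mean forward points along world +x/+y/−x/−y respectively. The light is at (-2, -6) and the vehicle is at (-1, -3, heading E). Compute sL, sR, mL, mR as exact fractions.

90/29 18 -612/29 18

left sensor world pos  = (0, -1); dL² = 29
right sensor world pos = (0, -5); dR² = 5
sL = 90/29 = 90/29
sR = 90/5 = 18
mL = -1·sL + -1·sR = -612/29
mR = 0·sL + 1·sR = 18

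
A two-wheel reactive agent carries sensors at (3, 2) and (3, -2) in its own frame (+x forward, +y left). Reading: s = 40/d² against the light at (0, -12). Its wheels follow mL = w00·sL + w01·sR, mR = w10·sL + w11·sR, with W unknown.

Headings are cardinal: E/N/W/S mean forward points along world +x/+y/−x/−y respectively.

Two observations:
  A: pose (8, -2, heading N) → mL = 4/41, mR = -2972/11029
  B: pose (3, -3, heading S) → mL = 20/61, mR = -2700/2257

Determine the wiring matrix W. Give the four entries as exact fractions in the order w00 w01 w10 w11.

obs A: pose=(8,-2,N) → sL=8/41, sR=40/269, mL=4/41, mR=-2972/11029
obs B: pose=(3,-3,S) → sL=40/61, sR=40/37, mL=20/61, mR=-2700/2257
sensor matrix S = [[8/41, 40/269], [40/61, 40/37]]; det S = 2823680/24892453
solve [mL_A; mL_B] = S·[w00; w01] and [mR_A; mR_B] = S·[w10; w11]:
  w00 = 1/2, w01 = 0, w10 = -1, w11 = -1/2

1/2 0 -1 -1/2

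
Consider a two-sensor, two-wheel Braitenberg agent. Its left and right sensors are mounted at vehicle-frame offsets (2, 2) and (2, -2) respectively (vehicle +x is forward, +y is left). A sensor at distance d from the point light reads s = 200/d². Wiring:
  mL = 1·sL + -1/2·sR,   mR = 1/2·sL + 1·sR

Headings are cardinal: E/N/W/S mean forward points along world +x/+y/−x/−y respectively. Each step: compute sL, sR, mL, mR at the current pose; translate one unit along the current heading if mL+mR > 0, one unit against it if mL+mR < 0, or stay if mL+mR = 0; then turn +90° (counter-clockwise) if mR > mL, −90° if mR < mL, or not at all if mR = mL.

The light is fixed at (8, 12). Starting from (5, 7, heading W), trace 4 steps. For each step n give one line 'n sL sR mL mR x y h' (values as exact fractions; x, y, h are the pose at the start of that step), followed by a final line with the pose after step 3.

n=0: pose=(5,7,W); sL=100/37, sR=100/17; mL=-150/629, mR=4550/629; mL+mR=4400/629 → advance +1; mR−mL=4700/629 → turn +1·90°
n=1: pose=(4,7,S); sL=200/53, sR=40/17; mL=2340/901, mR=3820/901; mL+mR=6160/901 → advance +1; mR−mL=1480/901 → turn +1·90°
n=2: pose=(4,6,E); sL=10, sR=50/17; mL=145/17, mR=135/17; mL+mR=280/17 → advance +1; mR−mL=-10/17 → turn -1·90°
n=3: pose=(5,6,S); sL=40/13, sR=200/89; mL=2260/1157, mR=4380/1157; mL+mR=6640/1157 → advance +1; mR−mL=2120/1157 → turn +1·90°

0 100/37 100/17 -150/629 4550/629 5 7 W
1 200/53 40/17 2340/901 3820/901 4 7 S
2 10 50/17 145/17 135/17 4 6 E
3 40/13 200/89 2260/1157 4380/1157 5 6 S
final 5 5 E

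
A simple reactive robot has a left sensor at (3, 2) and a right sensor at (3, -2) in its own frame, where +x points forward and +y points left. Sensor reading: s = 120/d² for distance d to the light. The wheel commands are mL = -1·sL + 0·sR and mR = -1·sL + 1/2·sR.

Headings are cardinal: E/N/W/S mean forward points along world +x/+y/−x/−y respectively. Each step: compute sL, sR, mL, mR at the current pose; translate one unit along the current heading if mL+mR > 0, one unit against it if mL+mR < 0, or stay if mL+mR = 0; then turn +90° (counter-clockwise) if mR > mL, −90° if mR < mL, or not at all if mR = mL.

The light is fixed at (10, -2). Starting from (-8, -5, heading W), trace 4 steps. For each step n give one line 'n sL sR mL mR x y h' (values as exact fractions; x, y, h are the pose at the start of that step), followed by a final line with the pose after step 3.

0 60/233 60/221 -60/233 -6270/51493 -8 -5 W
1 40/87 120/397 -40/87 -10660/34539 -7 -5 S
2 30/49 30/53 -30/49 -855/2597 -7 -4 E
3 120/401 120/257 -120/401 -6780/103057 -8 -4 N
final -8 -5 W

n=0: pose=(-8,-5,W); sL=60/233, sR=60/221; mL=-60/233, mR=-6270/51493; mL+mR=-19530/51493 → advance -1; mR−mL=30/221 → turn +1·90°
n=1: pose=(-7,-5,S); sL=40/87, sR=120/397; mL=-40/87, mR=-10660/34539; mL+mR=-26540/34539 → advance -1; mR−mL=60/397 → turn +1·90°
n=2: pose=(-7,-4,E); sL=30/49, sR=30/53; mL=-30/49, mR=-855/2597; mL+mR=-2445/2597 → advance -1; mR−mL=15/53 → turn +1·90°
n=3: pose=(-8,-4,N); sL=120/401, sR=120/257; mL=-120/401, mR=-6780/103057; mL+mR=-37620/103057 → advance -1; mR−mL=60/257 → turn +1·90°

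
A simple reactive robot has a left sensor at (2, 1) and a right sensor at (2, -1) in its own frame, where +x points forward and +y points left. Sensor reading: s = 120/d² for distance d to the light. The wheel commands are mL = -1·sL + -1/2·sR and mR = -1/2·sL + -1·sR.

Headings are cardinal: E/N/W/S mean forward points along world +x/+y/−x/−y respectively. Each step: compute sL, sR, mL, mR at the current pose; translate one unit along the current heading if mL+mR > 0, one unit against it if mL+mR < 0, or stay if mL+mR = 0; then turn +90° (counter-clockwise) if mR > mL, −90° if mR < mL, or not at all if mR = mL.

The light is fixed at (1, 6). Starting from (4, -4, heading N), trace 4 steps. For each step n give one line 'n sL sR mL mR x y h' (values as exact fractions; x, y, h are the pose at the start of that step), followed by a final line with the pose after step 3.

0 30/17 3/2 -171/68 -81/34 4 -4 N
1 24/29 120/101 -4164/2929 -4692/2929 4 -5 W
2 4/3 60/53 -302/159 -286/159 5 -5 N
3 120/173 24/25 -5076/4325 -5652/4325 5 -6 W
final 6 -6 N

n=0: pose=(4,-4,N); sL=30/17, sR=3/2; mL=-171/68, mR=-81/34; mL+mR=-333/68 → advance -1; mR−mL=9/68 → turn +1·90°
n=1: pose=(4,-5,W); sL=24/29, sR=120/101; mL=-4164/2929, mR=-4692/2929; mL+mR=-8856/2929 → advance -1; mR−mL=-528/2929 → turn -1·90°
n=2: pose=(5,-5,N); sL=4/3, sR=60/53; mL=-302/159, mR=-286/159; mL+mR=-196/53 → advance -1; mR−mL=16/159 → turn +1·90°
n=3: pose=(5,-6,W); sL=120/173, sR=24/25; mL=-5076/4325, mR=-5652/4325; mL+mR=-10728/4325 → advance -1; mR−mL=-576/4325 → turn -1·90°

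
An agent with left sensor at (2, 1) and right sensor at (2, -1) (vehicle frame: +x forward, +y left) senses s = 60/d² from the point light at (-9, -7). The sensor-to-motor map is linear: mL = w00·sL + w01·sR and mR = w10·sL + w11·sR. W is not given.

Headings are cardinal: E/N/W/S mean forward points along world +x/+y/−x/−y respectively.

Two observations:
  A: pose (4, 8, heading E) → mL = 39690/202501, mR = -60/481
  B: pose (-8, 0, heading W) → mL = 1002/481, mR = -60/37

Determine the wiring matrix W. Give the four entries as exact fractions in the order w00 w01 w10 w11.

1 1/2 -1 0

obs A: pose=(4,8,E) → sL=60/481, sR=60/421, mL=39690/202501, mR=-60/481
obs B: pose=(-8,0,W) → sL=60/37, sR=12/13, mL=1002/481, mR=-60/37
sensor matrix S = [[60/481, 60/421], [60/37, 12/13]]; det S = -305280/2632513
solve [mL_A; mL_B] = S·[w00; w01] and [mR_A; mR_B] = S·[w10; w11]:
  w00 = 1, w01 = 1/2, w10 = -1, w11 = 0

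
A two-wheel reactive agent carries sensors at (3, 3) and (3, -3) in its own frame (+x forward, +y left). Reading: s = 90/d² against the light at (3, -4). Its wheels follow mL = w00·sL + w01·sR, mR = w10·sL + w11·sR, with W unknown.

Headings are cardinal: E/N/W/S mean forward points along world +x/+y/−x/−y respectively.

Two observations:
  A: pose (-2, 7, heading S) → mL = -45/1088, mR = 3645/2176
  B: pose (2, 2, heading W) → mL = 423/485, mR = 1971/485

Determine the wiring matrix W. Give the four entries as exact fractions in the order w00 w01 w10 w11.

1/2 -1 1 1/2

obs A: pose=(-2,7,S) → sL=45/34, sR=45/64, mL=-45/1088, mR=3645/2176
obs B: pose=(2,2,W) → sL=18/5, sR=90/97, mL=423/485, mR=1971/485
sensor matrix S = [[45/34, 45/64], [18/5, 90/97]]; det S = -68769/52768
solve [mL_A; mL_B] = S·[w00; w01] and [mR_A; mR_B] = S·[w10; w11]:
  w00 = 1/2, w01 = -1, w10 = 1, w11 = 1/2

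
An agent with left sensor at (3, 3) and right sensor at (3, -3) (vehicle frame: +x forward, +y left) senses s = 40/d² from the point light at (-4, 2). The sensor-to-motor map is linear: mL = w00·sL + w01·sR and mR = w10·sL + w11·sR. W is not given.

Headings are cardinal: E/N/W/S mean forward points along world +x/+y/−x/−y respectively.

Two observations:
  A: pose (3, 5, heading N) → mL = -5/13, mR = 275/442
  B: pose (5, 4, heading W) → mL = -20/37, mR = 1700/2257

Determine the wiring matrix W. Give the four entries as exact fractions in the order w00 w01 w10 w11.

-1/2 0 1 -1/2

obs A: pose=(3,5,N) → sL=10/13, sR=5/17, mL=-5/13, mR=275/442
obs B: pose=(5,4,W) → sL=40/37, sR=40/61, mL=-20/37, mR=1700/2257
sensor matrix S = [[10/13, 5/17], [40/37, 40/61]]; det S = 93000/498797
solve [mL_A; mL_B] = S·[w00; w01] and [mR_A; mR_B] = S·[w10; w11]:
  w00 = -1/2, w01 = 0, w10 = 1, w11 = -1/2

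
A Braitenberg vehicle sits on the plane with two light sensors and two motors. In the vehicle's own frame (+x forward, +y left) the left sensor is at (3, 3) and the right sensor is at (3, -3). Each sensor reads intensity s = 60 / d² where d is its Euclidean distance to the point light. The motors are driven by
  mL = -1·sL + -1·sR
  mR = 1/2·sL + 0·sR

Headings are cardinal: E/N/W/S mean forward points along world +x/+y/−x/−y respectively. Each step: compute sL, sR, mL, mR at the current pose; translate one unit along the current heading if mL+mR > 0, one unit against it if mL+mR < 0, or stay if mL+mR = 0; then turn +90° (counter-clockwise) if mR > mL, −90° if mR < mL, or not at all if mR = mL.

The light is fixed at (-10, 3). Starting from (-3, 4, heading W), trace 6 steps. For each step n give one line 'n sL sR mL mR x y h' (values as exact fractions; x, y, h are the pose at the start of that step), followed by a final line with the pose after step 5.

n=0: pose=(-3,4,W); sL=3, sR=15/8; mL=-39/8, mR=3/2; mL+mR=-27/8 → advance -1; mR−mL=51/8 → turn +1·90°
n=1: pose=(-2,4,S); sL=12/25, sR=60/29; mL=-1848/725, mR=6/25; mL+mR=-1674/725 → advance -1; mR−mL=2022/725 → turn +1·90°
n=2: pose=(-2,5,E); sL=30/73, sR=30/61; mL=-4020/4453, mR=15/73; mL+mR=-3105/4453 → advance -1; mR−mL=4935/4453 → turn +1·90°
n=3: pose=(-3,5,N); sL=60/41, sR=12/25; mL=-1992/1025, mR=30/41; mL+mR=-1242/1025 → advance -1; mR−mL=2742/1025 → turn +1·90°
n=4: pose=(-3,4,W); sL=3, sR=15/8; mL=-39/8, mR=3/2; mL+mR=-27/8 → advance -1; mR−mL=51/8 → turn +1·90°
n=5: pose=(-2,4,S); sL=12/25, sR=60/29; mL=-1848/725, mR=6/25; mL+mR=-1674/725 → advance -1; mR−mL=2022/725 → turn +1·90°

0 3 15/8 -39/8 3/2 -3 4 W
1 12/25 60/29 -1848/725 6/25 -2 4 S
2 30/73 30/61 -4020/4453 15/73 -2 5 E
3 60/41 12/25 -1992/1025 30/41 -3 5 N
4 3 15/8 -39/8 3/2 -3 4 W
5 12/25 60/29 -1848/725 6/25 -2 4 S
final -2 5 E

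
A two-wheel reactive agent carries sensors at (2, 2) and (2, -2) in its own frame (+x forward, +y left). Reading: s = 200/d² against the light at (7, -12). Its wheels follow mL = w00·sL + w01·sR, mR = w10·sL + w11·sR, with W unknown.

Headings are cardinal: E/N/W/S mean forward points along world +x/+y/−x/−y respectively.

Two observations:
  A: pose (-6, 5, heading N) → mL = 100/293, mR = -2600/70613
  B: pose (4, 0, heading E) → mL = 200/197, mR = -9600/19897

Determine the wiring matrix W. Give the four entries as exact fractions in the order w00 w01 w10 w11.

1 0 1/2 -1/2

obs A: pose=(-6,5,N) → sL=100/293, sR=100/241, mL=100/293, mR=-2600/70613
obs B: pose=(4,0,E) → sL=200/197, sR=200/101, mL=200/197, mR=-9600/19897
sensor matrix S = [[100/293, 100/241], [200/197, 200/101]]; det S = 357680000/1404986861
solve [mL_A; mL_B] = S·[w00; w01] and [mR_A; mR_B] = S·[w10; w11]:
  w00 = 1, w01 = 0, w10 = 1/2, w11 = -1/2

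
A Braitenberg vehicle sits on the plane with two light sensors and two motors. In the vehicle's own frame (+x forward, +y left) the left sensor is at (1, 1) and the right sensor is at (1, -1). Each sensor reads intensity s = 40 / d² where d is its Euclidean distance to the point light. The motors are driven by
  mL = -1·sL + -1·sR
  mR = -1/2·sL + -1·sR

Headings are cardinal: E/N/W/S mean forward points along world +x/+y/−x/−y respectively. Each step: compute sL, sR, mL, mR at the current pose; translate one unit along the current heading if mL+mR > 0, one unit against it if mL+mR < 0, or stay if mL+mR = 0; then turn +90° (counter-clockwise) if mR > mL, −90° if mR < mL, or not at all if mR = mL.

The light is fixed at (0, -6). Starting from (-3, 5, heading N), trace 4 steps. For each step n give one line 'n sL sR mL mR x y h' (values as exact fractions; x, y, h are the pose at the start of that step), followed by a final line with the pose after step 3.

n=0: pose=(-3,5,N); sL=1/4, sR=10/37; mL=-77/148, mR=-117/296; mL+mR=-271/296 → advance -1; mR−mL=1/8 → turn +1·90°
n=1: pose=(-3,4,W); sL=40/97, sR=40/137; mL=-9360/13289, mR=-6620/13289; mL+mR=-15980/13289 → advance -1; mR−mL=20/97 → turn +1·90°
n=2: pose=(-2,4,S); sL=20/41, sR=4/9; mL=-344/369, mR=-254/369; mL+mR=-598/369 → advance -1; mR−mL=10/41 → turn +1·90°
n=3: pose=(-2,5,E); sL=8/29, sR=40/101; mL=-1968/2929, mR=-1564/2929; mL+mR=-3532/2929 → advance -1; mR−mL=4/29 → turn +1·90°

0 1/4 10/37 -77/148 -117/296 -3 5 N
1 40/97 40/137 -9360/13289 -6620/13289 -3 4 W
2 20/41 4/9 -344/369 -254/369 -2 4 S
3 8/29 40/101 -1968/2929 -1564/2929 -2 5 E
final -3 5 N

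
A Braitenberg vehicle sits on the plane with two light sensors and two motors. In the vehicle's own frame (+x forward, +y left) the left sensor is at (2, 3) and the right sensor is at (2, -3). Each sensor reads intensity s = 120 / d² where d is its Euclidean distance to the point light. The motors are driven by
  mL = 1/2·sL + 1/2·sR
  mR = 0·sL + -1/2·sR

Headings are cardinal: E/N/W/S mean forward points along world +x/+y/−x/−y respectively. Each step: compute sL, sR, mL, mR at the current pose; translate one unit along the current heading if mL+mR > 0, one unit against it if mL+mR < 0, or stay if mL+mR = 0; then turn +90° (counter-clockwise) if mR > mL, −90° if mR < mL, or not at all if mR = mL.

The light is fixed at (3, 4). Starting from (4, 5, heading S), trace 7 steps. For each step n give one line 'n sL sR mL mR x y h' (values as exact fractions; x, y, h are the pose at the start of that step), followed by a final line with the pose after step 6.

n=0: pose=(4,5,S); sL=120/17, sR=24; mL=264/17, mR=-12; mL+mR=60/17 → advance +1; mR−mL=-468/17 → turn -1·90°
n=1: pose=(4,4,W); sL=12, sR=12; mL=12, mR=-6; mL+mR=6 → advance +1; mR−mL=-18 → turn -1·90°
n=2: pose=(3,4,N); sL=120/13, sR=120/13; mL=120/13, mR=-60/13; mL+mR=60/13 → advance +1; mR−mL=-180/13 → turn -1·90°
n=3: pose=(3,5,E); sL=6, sR=15; mL=21/2, mR=-15/2; mL+mR=3 → advance +1; mR−mL=-18 → turn -1·90°
n=4: pose=(4,5,S); sL=120/17, sR=24; mL=264/17, mR=-12; mL+mR=60/17 → advance +1; mR−mL=-468/17 → turn -1·90°
n=5: pose=(4,4,W); sL=12, sR=12; mL=12, mR=-6; mL+mR=6 → advance +1; mR−mL=-18 → turn -1·90°
n=6: pose=(3,4,N); sL=120/13, sR=120/13; mL=120/13, mR=-60/13; mL+mR=60/13 → advance +1; mR−mL=-180/13 → turn -1·90°

0 120/17 24 264/17 -12 4 5 S
1 12 12 12 -6 4 4 W
2 120/13 120/13 120/13 -60/13 3 4 N
3 6 15 21/2 -15/2 3 5 E
4 120/17 24 264/17 -12 4 5 S
5 12 12 12 -6 4 4 W
6 120/13 120/13 120/13 -60/13 3 4 N
final 3 5 E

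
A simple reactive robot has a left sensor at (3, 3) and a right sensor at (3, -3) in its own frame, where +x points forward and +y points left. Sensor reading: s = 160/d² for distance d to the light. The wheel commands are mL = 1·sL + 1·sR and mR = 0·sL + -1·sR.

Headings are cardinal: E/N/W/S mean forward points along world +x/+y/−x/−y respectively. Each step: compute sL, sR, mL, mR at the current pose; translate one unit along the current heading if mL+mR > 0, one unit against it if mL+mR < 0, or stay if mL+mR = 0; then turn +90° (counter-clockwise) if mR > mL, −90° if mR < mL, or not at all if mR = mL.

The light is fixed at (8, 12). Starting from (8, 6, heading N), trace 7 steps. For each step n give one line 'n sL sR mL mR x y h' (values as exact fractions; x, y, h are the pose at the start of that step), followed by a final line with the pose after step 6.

n=0: pose=(8,6,N); sL=80/9, sR=80/9; mL=160/9, mR=-80/9; mL+mR=80/9 → advance +1; mR−mL=-80/3 → turn -1·90°
n=1: pose=(8,7,E); sL=160/13, sR=160/73; mL=13760/949, mR=-160/73; mL+mR=160/13 → advance +1; mR−mL=-15840/949 → turn -1·90°
n=2: pose=(9,7,S); sL=2, sR=40/17; mL=74/17, mR=-40/17; mL+mR=2 → advance +1; mR−mL=-114/17 → turn -1·90°
n=3: pose=(9,6,W); sL=32/17, sR=160/13; mL=3136/221, mR=-160/13; mL+mR=32/17 → advance +1; mR−mL=-5856/221 → turn -1·90°
n=4: pose=(8,6,N); sL=80/9, sR=80/9; mL=160/9, mR=-80/9; mL+mR=80/9 → advance +1; mR−mL=-80/3 → turn -1·90°
n=5: pose=(8,7,E); sL=160/13, sR=160/73; mL=13760/949, mR=-160/73; mL+mR=160/13 → advance +1; mR−mL=-15840/949 → turn -1·90°
n=6: pose=(9,7,S); sL=2, sR=40/17; mL=74/17, mR=-40/17; mL+mR=2 → advance +1; mR−mL=-114/17 → turn -1·90°

0 80/9 80/9 160/9 -80/9 8 6 N
1 160/13 160/73 13760/949 -160/73 8 7 E
2 2 40/17 74/17 -40/17 9 7 S
3 32/17 160/13 3136/221 -160/13 9 6 W
4 80/9 80/9 160/9 -80/9 8 6 N
5 160/13 160/73 13760/949 -160/73 8 7 E
6 2 40/17 74/17 -40/17 9 7 S
final 9 6 W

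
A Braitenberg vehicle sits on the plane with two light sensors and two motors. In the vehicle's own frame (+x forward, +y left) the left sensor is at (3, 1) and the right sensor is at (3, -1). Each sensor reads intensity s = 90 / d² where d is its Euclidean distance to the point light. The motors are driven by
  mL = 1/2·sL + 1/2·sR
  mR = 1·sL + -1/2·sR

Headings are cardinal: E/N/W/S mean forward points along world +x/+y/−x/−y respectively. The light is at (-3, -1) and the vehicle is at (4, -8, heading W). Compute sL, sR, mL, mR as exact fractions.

9/8 45/26 297/208 27/104

left sensor world pos  = (1, -9); dL² = 80
right sensor world pos = (1, -7); dR² = 52
sL = 90/80 = 9/8
sR = 90/52 = 45/26
mL = 1/2·sL + 1/2·sR = 297/208
mR = 1·sL + -1/2·sR = 27/104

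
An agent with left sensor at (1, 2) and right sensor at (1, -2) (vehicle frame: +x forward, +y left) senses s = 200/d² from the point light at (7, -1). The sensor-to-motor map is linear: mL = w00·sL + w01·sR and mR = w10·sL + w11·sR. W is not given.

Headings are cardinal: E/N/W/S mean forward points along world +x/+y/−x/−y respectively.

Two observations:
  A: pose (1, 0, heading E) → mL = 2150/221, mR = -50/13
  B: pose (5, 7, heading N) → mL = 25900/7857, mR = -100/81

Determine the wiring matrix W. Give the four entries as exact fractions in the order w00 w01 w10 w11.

obs A: pose=(1,0,E) → sL=100/17, sR=100/13, mL=2150/221, mR=-50/13
obs B: pose=(5,7,N) → sL=200/97, sR=200/81, mL=25900/7857, mR=-100/81
sensor matrix S = [[100/17, 100/13], [200/97, 200/81]]; det S = -2320000/1736397
solve [mL_A; mL_B] = S·[w00; w01] and [mR_A; mR_B] = S·[w10; w11]:
  w00 = 1, w01 = 1/2, w10 = 0, w11 = -1/2

1 1/2 0 -1/2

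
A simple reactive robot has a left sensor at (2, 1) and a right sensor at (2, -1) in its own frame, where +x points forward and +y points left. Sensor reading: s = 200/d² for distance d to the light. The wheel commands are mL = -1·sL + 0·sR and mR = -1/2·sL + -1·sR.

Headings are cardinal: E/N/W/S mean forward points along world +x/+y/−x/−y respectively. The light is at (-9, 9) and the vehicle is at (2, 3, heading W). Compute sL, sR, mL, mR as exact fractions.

left sensor world pos  = (0, 2); dL² = 130
right sensor world pos = (0, 4); dR² = 106
sL = 200/130 = 20/13
sR = 200/106 = 100/53
mL = -1·sL + 0·sR = -20/13
mR = -1/2·sL + -1·sR = -1830/689

20/13 100/53 -20/13 -1830/689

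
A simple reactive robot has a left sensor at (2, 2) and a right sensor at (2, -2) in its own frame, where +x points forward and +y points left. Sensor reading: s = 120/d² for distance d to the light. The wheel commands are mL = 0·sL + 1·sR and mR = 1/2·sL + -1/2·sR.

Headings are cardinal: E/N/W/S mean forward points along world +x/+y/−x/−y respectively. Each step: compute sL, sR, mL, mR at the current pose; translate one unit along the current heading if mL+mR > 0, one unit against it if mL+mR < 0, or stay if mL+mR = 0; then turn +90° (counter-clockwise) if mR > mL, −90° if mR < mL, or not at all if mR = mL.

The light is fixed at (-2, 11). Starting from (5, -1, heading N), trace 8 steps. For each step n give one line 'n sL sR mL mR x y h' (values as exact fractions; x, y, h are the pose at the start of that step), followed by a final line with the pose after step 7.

n=0: pose=(5,-1,N); sL=24/25, sR=120/181; mL=120/181, mR=672/4525; mL+mR=3672/4525 → advance +1; mR−mL=-2328/4525 → turn -1·90°
n=1: pose=(5,0,E); sL=20/27, sR=12/25; mL=12/25, mR=88/675; mL+mR=412/675 → advance +1; mR−mL=-236/675 → turn -1·90°
n=2: pose=(6,0,S); sL=120/269, sR=24/41; mL=24/41, mR=-768/11029; mL+mR=5688/11029 → advance +1; mR−mL=-7224/11029 → turn -1·90°
n=3: pose=(6,-1,W); sL=15/29, sR=15/17; mL=15/17, mR=-90/493; mL+mR=345/493 → advance +1; mR−mL=-525/493 → turn -1·90°
n=4: pose=(5,-1,N); sL=24/25, sR=120/181; mL=120/181, mR=672/4525; mL+mR=3672/4525 → advance +1; mR−mL=-2328/4525 → turn -1·90°
n=5: pose=(5,0,E); sL=20/27, sR=12/25; mL=12/25, mR=88/675; mL+mR=412/675 → advance +1; mR−mL=-236/675 → turn -1·90°
n=6: pose=(6,0,S); sL=120/269, sR=24/41; mL=24/41, mR=-768/11029; mL+mR=5688/11029 → advance +1; mR−mL=-7224/11029 → turn -1·90°
n=7: pose=(6,-1,W); sL=15/29, sR=15/17; mL=15/17, mR=-90/493; mL+mR=345/493 → advance +1; mR−mL=-525/493 → turn -1·90°

0 24/25 120/181 120/181 672/4525 5 -1 N
1 20/27 12/25 12/25 88/675 5 0 E
2 120/269 24/41 24/41 -768/11029 6 0 S
3 15/29 15/17 15/17 -90/493 6 -1 W
4 24/25 120/181 120/181 672/4525 5 -1 N
5 20/27 12/25 12/25 88/675 5 0 E
6 120/269 24/41 24/41 -768/11029 6 0 S
7 15/29 15/17 15/17 -90/493 6 -1 W
final 5 -1 N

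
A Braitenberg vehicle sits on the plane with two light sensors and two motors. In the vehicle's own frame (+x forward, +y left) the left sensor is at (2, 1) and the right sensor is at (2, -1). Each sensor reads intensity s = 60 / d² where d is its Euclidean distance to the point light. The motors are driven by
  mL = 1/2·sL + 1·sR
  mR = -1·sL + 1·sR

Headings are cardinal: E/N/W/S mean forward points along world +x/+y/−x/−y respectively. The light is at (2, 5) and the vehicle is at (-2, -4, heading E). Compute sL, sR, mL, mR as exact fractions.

left sensor world pos  = (0, -3); dL² = 68
right sensor world pos = (0, -5); dR² = 104
sL = 60/68 = 15/17
sR = 60/104 = 15/26
mL = 1/2·sL + 1·sR = 225/221
mR = -1·sL + 1·sR = -135/442

15/17 15/26 225/221 -135/442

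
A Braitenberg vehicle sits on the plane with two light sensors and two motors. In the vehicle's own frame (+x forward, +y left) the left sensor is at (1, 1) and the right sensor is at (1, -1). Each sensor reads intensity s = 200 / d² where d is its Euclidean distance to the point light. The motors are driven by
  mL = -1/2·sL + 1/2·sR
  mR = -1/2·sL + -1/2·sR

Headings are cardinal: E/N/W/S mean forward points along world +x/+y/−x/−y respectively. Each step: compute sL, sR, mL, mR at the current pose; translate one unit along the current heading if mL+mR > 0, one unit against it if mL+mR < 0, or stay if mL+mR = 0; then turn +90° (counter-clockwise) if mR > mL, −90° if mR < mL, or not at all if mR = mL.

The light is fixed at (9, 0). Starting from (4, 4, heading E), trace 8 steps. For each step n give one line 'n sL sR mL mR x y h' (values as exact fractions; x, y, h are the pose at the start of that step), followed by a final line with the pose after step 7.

n=0: pose=(4,4,E); sL=200/41, sR=8; mL=64/41, mR=-264/41; mL+mR=-200/41 → advance -1; mR−mL=-8 → turn -1·90°
n=1: pose=(3,4,S); sL=100/17, sR=100/29; mL=-600/493, mR=-2300/493; mL+mR=-100/17 → advance -1; mR−mL=-100/29 → turn -1·90°
n=2: pose=(3,5,W); sL=40/13, sR=40/17; mL=-80/221, mR=-600/221; mL+mR=-40/13 → advance -1; mR−mL=-40/17 → turn -1·90°
n=3: pose=(4,5,N); sL=25/9, sR=50/13; mL=125/234, mR=-775/234; mL+mR=-25/9 → advance -1; mR−mL=-50/13 → turn -1·90°
n=4: pose=(4,4,E); sL=200/41, sR=8; mL=64/41, mR=-264/41; mL+mR=-200/41 → advance -1; mR−mL=-8 → turn -1·90°
n=5: pose=(3,4,S); sL=100/17, sR=100/29; mL=-600/493, mR=-2300/493; mL+mR=-100/17 → advance -1; mR−mL=-100/29 → turn -1·90°
n=6: pose=(3,5,W); sL=40/13, sR=40/17; mL=-80/221, mR=-600/221; mL+mR=-40/13 → advance -1; mR−mL=-40/17 → turn -1·90°
n=7: pose=(4,5,N); sL=25/9, sR=50/13; mL=125/234, mR=-775/234; mL+mR=-25/9 → advance -1; mR−mL=-50/13 → turn -1·90°

0 200/41 8 64/41 -264/41 4 4 E
1 100/17 100/29 -600/493 -2300/493 3 4 S
2 40/13 40/17 -80/221 -600/221 3 5 W
3 25/9 50/13 125/234 -775/234 4 5 N
4 200/41 8 64/41 -264/41 4 4 E
5 100/17 100/29 -600/493 -2300/493 3 4 S
6 40/13 40/17 -80/221 -600/221 3 5 W
7 25/9 50/13 125/234 -775/234 4 5 N
final 4 4 E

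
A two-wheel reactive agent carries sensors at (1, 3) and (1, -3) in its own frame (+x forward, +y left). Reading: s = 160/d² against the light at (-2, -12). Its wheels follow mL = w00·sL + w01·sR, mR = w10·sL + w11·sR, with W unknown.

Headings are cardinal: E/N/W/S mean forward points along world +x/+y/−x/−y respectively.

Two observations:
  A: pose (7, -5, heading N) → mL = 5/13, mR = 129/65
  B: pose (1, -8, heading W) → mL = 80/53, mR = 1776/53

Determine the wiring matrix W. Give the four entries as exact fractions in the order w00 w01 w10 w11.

0 1/2 1 1/2

obs A: pose=(7,-5,N) → sL=8/5, sR=10/13, mL=5/13, mR=129/65
obs B: pose=(1,-8,W) → sL=32, sR=160/53, mL=80/53, mR=1776/53
sensor matrix S = [[8/5, 10/13], [32, 160/53]]; det S = -13632/689
solve [mL_A; mL_B] = S·[w00; w01] and [mR_A; mR_B] = S·[w10; w11]:
  w00 = 0, w01 = 1/2, w10 = 1, w11 = 1/2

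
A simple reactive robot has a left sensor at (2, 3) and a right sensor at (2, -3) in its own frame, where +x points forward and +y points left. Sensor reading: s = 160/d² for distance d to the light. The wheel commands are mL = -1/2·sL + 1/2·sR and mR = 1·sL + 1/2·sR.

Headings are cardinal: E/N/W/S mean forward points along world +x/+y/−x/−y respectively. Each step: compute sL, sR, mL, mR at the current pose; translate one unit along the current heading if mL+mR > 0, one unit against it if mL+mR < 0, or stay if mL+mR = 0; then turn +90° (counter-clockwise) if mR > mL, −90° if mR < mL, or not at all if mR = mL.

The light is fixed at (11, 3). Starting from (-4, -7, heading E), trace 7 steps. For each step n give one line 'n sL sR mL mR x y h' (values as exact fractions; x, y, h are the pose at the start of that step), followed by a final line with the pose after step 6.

0 80/109 80/169 -2400/18421 17880/18421 -4 -7 E
1 160/353 32/37 2688/13061 11568/13061 -3 -7 N
2 2/5 40/73 27/365 246/365 -3 -6 W
3 32/53 32/89 -576/4717 3696/4717 -4 -6 S
4 80/109 80/169 -2400/18421 17880/18421 -4 -7 E
5 160/353 32/37 2688/13061 11568/13061 -3 -7 N
6 2/5 40/73 27/365 246/365 -3 -6 W
final -4 -6 S

n=0: pose=(-4,-7,E); sL=80/109, sR=80/169; mL=-2400/18421, mR=17880/18421; mL+mR=15480/18421 → advance +1; mR−mL=120/109 → turn +1·90°
n=1: pose=(-3,-7,N); sL=160/353, sR=32/37; mL=2688/13061, mR=11568/13061; mL+mR=14256/13061 → advance +1; mR−mL=240/353 → turn +1·90°
n=2: pose=(-3,-6,W); sL=2/5, sR=40/73; mL=27/365, mR=246/365; mL+mR=273/365 → advance +1; mR−mL=3/5 → turn +1·90°
n=3: pose=(-4,-6,S); sL=32/53, sR=32/89; mL=-576/4717, mR=3696/4717; mL+mR=3120/4717 → advance +1; mR−mL=48/53 → turn +1·90°
n=4: pose=(-4,-7,E); sL=80/109, sR=80/169; mL=-2400/18421, mR=17880/18421; mL+mR=15480/18421 → advance +1; mR−mL=120/109 → turn +1·90°
n=5: pose=(-3,-7,N); sL=160/353, sR=32/37; mL=2688/13061, mR=11568/13061; mL+mR=14256/13061 → advance +1; mR−mL=240/353 → turn +1·90°
n=6: pose=(-3,-6,W); sL=2/5, sR=40/73; mL=27/365, mR=246/365; mL+mR=273/365 → advance +1; mR−mL=3/5 → turn +1·90°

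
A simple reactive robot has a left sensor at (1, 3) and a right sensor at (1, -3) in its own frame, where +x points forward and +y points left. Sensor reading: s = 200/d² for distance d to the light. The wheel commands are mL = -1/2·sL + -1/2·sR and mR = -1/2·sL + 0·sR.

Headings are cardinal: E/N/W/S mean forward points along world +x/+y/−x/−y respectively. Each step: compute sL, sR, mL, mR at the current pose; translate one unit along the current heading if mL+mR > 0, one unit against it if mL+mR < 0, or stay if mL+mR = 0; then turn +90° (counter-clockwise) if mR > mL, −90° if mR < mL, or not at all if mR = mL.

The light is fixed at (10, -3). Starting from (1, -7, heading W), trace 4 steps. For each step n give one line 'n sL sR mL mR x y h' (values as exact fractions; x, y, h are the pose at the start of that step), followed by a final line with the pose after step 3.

0 200/149 200/101 -25000/15049 -100/149 1 -7 W
1 4 100/73 -196/73 -2 2 -7 S
2 200/49 40/17 -2680/833 -100/49 2 -6 E
3 50/37 5 -235/74 -25/37 1 -6 N
final 1 -7 W

n=0: pose=(1,-7,W); sL=200/149, sR=200/101; mL=-25000/15049, mR=-100/149; mL+mR=-35100/15049 → advance -1; mR−mL=100/101 → turn +1·90°
n=1: pose=(2,-7,S); sL=4, sR=100/73; mL=-196/73, mR=-2; mL+mR=-342/73 → advance -1; mR−mL=50/73 → turn +1·90°
n=2: pose=(2,-6,E); sL=200/49, sR=40/17; mL=-2680/833, mR=-100/49; mL+mR=-4380/833 → advance -1; mR−mL=20/17 → turn +1·90°
n=3: pose=(1,-6,N); sL=50/37, sR=5; mL=-235/74, mR=-25/37; mL+mR=-285/74 → advance -1; mR−mL=5/2 → turn +1·90°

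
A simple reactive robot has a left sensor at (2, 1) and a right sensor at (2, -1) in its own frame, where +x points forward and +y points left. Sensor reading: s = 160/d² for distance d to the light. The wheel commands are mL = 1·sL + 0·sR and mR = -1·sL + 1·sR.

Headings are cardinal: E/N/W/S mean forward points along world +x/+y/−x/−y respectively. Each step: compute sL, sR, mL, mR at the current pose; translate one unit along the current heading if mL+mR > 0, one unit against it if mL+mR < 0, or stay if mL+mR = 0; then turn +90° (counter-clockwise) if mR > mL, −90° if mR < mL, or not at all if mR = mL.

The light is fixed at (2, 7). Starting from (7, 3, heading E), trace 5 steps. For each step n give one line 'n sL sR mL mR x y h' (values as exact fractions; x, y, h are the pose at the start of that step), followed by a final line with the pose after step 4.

n=0: pose=(7,3,E); sL=80/29, sR=80/37; mL=80/29, mR=-640/1073; mL+mR=80/37 → advance +1; mR−mL=-3600/1073 → turn -1·90°
n=1: pose=(8,3,S); sL=32/17, sR=160/61; mL=32/17, mR=768/1037; mL+mR=160/61 → advance +1; mR−mL=-1184/1037 → turn -1·90°
n=2: pose=(8,2,W); sL=40/13, sR=5; mL=40/13, mR=25/13; mL+mR=5 → advance +1; mR−mL=-15/13 → turn -1·90°
n=3: pose=(7,2,N); sL=32/5, sR=32/9; mL=32/5, mR=-128/45; mL+mR=32/9 → advance +1; mR−mL=-416/45 → turn -1·90°
n=4: pose=(7,3,E); sL=80/29, sR=80/37; mL=80/29, mR=-640/1073; mL+mR=80/37 → advance +1; mR−mL=-3600/1073 → turn -1·90°

0 80/29 80/37 80/29 -640/1073 7 3 E
1 32/17 160/61 32/17 768/1037 8 3 S
2 40/13 5 40/13 25/13 8 2 W
3 32/5 32/9 32/5 -128/45 7 2 N
4 80/29 80/37 80/29 -640/1073 7 3 E
final 8 3 S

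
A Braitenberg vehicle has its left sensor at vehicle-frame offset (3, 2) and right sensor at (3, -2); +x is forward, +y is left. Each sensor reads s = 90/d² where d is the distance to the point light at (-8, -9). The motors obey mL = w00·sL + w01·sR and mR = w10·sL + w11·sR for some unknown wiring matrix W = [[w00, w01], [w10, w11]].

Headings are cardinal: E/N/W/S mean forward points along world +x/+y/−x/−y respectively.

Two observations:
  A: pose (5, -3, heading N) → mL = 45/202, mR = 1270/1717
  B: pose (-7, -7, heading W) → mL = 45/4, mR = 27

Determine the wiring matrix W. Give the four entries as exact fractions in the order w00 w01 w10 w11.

1/2 0 1 1

obs A: pose=(5,-3,N) → sL=45/101, sR=5/17, mL=45/202, mR=1270/1717
obs B: pose=(-7,-7,W) → sL=45/2, sR=9/2, mL=45/4, mR=27
sensor matrix S = [[45/101, 5/17], [45/2, 9/2]]; det S = -7920/1717
solve [mL_A; mL_B] = S·[w00; w01] and [mR_A; mR_B] = S·[w10; w11]:
  w00 = 1/2, w01 = 0, w10 = 1, w11 = 1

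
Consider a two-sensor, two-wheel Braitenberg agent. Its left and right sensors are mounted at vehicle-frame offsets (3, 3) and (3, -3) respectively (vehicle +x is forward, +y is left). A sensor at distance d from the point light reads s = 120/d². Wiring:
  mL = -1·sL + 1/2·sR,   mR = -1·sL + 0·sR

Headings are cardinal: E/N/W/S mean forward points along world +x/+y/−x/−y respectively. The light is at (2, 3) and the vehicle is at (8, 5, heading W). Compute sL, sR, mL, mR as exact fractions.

12 60/17 -174/17 -12

left sensor world pos  = (5, 2); dL² = 10
right sensor world pos = (5, 8); dR² = 34
sL = 120/10 = 12
sR = 120/34 = 60/17
mL = -1·sL + 1/2·sR = -174/17
mR = -1·sL + 0·sR = -12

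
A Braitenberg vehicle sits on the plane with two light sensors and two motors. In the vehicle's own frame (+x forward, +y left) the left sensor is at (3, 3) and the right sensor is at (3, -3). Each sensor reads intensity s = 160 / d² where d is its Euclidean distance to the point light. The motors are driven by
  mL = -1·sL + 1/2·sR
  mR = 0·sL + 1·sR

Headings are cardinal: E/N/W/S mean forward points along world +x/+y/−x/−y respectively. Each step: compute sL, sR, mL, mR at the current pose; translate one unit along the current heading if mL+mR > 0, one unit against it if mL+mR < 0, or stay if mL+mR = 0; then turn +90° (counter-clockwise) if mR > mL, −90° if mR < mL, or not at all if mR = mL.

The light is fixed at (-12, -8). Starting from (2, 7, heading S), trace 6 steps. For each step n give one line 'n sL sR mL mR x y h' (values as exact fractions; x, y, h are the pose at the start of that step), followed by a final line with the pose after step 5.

0 160/433 32/53 -1552/22949 32/53 2 7 S
1 80/289 16/41 -968/11849 16/41 2 6 E
2 160/433 160/613 -63440/265429 160/613 3 6 N
3 5/9 40/117 -5/13 40/117 3 7 W
4 32/101 160/313 -1936/31613 160/313 4 7 S
5 16/65 80/241 -1256/15665 80/241 4 6 E
final 5 6 N

n=0: pose=(2,7,S); sL=160/433, sR=32/53; mL=-1552/22949, mR=32/53; mL+mR=12304/22949 → advance +1; mR−mL=15408/22949 → turn +1·90°
n=1: pose=(2,6,E); sL=80/289, sR=16/41; mL=-968/11849, mR=16/41; mL+mR=3656/11849 → advance +1; mR−mL=5592/11849 → turn +1·90°
n=2: pose=(3,6,N); sL=160/433, sR=160/613; mL=-63440/265429, mR=160/613; mL+mR=5840/265429 → advance +1; mR−mL=132720/265429 → turn +1·90°
n=3: pose=(3,7,W); sL=5/9, sR=40/117; mL=-5/13, mR=40/117; mL+mR=-5/117 → advance -1; mR−mL=85/117 → turn +1·90°
n=4: pose=(4,7,S); sL=32/101, sR=160/313; mL=-1936/31613, mR=160/313; mL+mR=14224/31613 → advance +1; mR−mL=18096/31613 → turn +1·90°
n=5: pose=(4,6,E); sL=16/65, sR=80/241; mL=-1256/15665, mR=80/241; mL+mR=3944/15665 → advance +1; mR−mL=6456/15665 → turn +1·90°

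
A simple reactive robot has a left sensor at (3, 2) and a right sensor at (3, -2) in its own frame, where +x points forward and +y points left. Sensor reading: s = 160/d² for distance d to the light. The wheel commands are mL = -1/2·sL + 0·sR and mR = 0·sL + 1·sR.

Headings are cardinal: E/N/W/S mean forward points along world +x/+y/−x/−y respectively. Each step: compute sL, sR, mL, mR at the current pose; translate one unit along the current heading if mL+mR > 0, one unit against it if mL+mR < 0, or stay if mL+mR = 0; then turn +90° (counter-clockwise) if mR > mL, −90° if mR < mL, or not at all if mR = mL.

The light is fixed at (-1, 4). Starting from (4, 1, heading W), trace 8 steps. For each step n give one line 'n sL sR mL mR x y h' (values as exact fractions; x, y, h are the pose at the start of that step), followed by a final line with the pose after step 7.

0 160/29 32 -80/29 32 4 1 W
1 20/9 4 -10/9 4 3 1 S
2 160/53 32/17 -80/53 32/17 3 0 E
3 16 16/5 -8 16/5 4 0 N
4 160/53 160/13 -80/53 160/13 4 -1 W
5 8/5 40/17 -4/5 40/17 3 -1 S
6 32/13 160/113 -16/13 160/113 3 -2 E
7 80/9 80/29 -40/9 80/29 4 -2 N
final 4 -3 W

n=0: pose=(4,1,W); sL=160/29, sR=32; mL=-80/29, mR=32; mL+mR=848/29 → advance +1; mR−mL=1008/29 → turn +1·90°
n=1: pose=(3,1,S); sL=20/9, sR=4; mL=-10/9, mR=4; mL+mR=26/9 → advance +1; mR−mL=46/9 → turn +1·90°
n=2: pose=(3,0,E); sL=160/53, sR=32/17; mL=-80/53, mR=32/17; mL+mR=336/901 → advance +1; mR−mL=3056/901 → turn +1·90°
n=3: pose=(4,0,N); sL=16, sR=16/5; mL=-8, mR=16/5; mL+mR=-24/5 → advance -1; mR−mL=56/5 → turn +1·90°
n=4: pose=(4,-1,W); sL=160/53, sR=160/13; mL=-80/53, mR=160/13; mL+mR=7440/689 → advance +1; mR−mL=9520/689 → turn +1·90°
n=5: pose=(3,-1,S); sL=8/5, sR=40/17; mL=-4/5, mR=40/17; mL+mR=132/85 → advance +1; mR−mL=268/85 → turn +1·90°
n=6: pose=(3,-2,E); sL=32/13, sR=160/113; mL=-16/13, mR=160/113; mL+mR=272/1469 → advance +1; mR−mL=3888/1469 → turn +1·90°
n=7: pose=(4,-2,N); sL=80/9, sR=80/29; mL=-40/9, mR=80/29; mL+mR=-440/261 → advance -1; mR−mL=1880/261 → turn +1·90°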